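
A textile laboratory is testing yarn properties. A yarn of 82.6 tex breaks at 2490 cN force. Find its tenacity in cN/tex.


Formula: Tenacity = Breaking force / Linear density
Tenacity = 2490 cN / 82.6 tex
Tenacity = 30.15 cN/tex

30.15 cN/tex


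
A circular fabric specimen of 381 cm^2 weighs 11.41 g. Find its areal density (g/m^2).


Formula: GSM = mass_g / area_m2
Step 1: Convert area: 381 cm^2 = 381 / 10000 = 0.0381 m^2
Step 2: GSM = 11.41 g / 0.0381 m^2 = 299.5 g/m^2

299.5 g/m^2


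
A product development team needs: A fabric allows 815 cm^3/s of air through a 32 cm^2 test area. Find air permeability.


Formula: Air Permeability = Airflow / Test Area
AP = 815 cm^3/s / 32 cm^2
AP = 25.5 cm^3/s/cm^2

25.5 cm^3/s/cm^2


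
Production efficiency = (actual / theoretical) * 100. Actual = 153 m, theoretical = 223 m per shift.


Formula: Efficiency% = (Actual output / Theoretical output) * 100
Efficiency% = (153 / 223) * 100
Efficiency% = 0.686099 * 100 = 68.6099% ≈ 68.6%

68.6%


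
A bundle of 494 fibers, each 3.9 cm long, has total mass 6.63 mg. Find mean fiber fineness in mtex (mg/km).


Formula: fineness (mtex) = mass (mg) / total length (km) = (mass_mg / total_length_m) * 1000
Step 1: Convert fiber length: 3.9 cm = 0.039 m
Step 2: Total fiber length = 494 * 0.039 = 19.266 m
Step 3: Linear density = 6.63 mg / 19.266 m = 0.3441 mg/m
Step 4: fineness = 0.3441 * 1000 = 344.1 mtex

344.1 mtex


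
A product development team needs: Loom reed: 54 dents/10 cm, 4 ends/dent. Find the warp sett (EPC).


Formula: EPC = (dents per 10 cm * ends per dent) / 10
Step 1: Total ends per 10 cm = 54 * 4 = 216
Step 2: EPC = 216 / 10 = 21.6 ends/cm

21.6 ends/cm


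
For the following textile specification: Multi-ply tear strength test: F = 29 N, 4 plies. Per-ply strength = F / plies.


Formula: Per-ply strength = Total force / Number of plies
Per-ply = 29 N / 4
Per-ply = 7.25 N

7.25 N


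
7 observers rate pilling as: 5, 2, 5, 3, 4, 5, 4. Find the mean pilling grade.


Formula: Mean = sum / count
Sum = 5 + 2 + 5 + 3 + 4 + 5 + 4 = 28
Mean = 28 / 7 = 4.0

4.0


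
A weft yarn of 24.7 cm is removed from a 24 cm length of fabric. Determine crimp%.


Formula: Crimp% = ((L_yarn - L_fabric) / L_fabric) * 100
Step 1: Extension = 24.7 - 24 = 0.7 cm
Step 2: Crimp% = (0.7 / 24) * 100
Step 3: Crimp% = 0.029167 * 100 = 2.9167% ≈ 2.9%

2.9%


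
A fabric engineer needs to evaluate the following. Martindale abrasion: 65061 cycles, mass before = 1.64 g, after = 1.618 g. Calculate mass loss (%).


Formula: Mass loss% = ((m_before - m_after) / m_before) * 100
Step 1: Mass loss = 1.64 - 1.618 = 0.022 g
Step 2: Ratio = 0.022 / 1.64 = 0.0134146
Step 3: Mass loss% = 0.0134146 * 100 = 1.34146% ≈ 1.34%

1.34%


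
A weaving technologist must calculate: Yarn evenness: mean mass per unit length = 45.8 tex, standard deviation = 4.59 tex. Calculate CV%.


Formula: CV% = (standard deviation / mean) * 100
Step 1: Ratio = 4.59 / 45.8 = 0.100218
Step 2: CV% = 0.100218 * 100 = 10.0218% ≈ 10.0%

10.0%


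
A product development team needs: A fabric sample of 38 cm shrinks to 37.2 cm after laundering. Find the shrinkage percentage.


Formula: Shrinkage% = ((L_before - L_after) / L_before) * 100
Step 1: Shrinkage = 38 - 37.2 = 0.8 cm
Step 2: Shrinkage% = (0.8 / 38) * 100
Step 3: Shrinkage% = 0.021053 * 100 = 2.1053% ≈ 2.1%

2.1%


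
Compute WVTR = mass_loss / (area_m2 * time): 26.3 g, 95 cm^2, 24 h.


Formula: WVTR = mass_loss / (area * time)
Step 1: Convert area: 95 cm^2 = 0.0095 m^2
Step 2: WVTR = 26.3 g / (0.0095 m^2 * 24 h)
Step 3: WVTR = 26.3 / 0.228 = 115.4 g/m^2/h

115.4 g/m^2/h


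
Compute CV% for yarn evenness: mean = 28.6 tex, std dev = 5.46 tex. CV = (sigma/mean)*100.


Formula: CV% = (standard deviation / mean) * 100
Step 1: Ratio = 5.46 / 28.6 = 0.190909
Step 2: CV% = 0.190909 * 100 = 19.0909% ≈ 19.1%

19.1%


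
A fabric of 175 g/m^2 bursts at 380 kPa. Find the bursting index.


Formula: Bursting Index = Bursting Strength / Fabric GSM
BI = 380 kPa / 175 g/m^2
BI = 2.171 kPa/(g/m^2)

2.171 kPa/(g/m^2)


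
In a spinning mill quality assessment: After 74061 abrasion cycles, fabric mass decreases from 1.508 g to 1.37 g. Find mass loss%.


Formula: Mass loss% = ((m_before - m_after) / m_before) * 100
Step 1: Mass loss = 1.508 - 1.37 = 0.138 g
Step 2: Ratio = 0.138 / 1.508 = 0.0915119
Step 3: Mass loss% = 0.0915119 * 100 = 9.15119% ≈ 9.15%

9.15%


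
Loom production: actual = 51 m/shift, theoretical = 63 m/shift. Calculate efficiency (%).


Formula: Efficiency% = (Actual output / Theoretical output) * 100
Efficiency% = (51 / 63) * 100
Efficiency% = 0.809524 * 100 = 80.9524% ≈ 81.0%

81.0%


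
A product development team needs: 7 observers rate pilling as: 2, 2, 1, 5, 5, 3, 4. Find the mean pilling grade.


Formula: Mean = sum / count
Sum = 2 + 2 + 1 + 5 + 5 + 3 + 4 = 22
Mean = 22 / 7 = 3.1

3.1


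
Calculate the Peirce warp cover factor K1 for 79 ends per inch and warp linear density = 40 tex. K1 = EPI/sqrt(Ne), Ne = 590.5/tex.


Formula: K1 = EPI / sqrt(Ne), with Ne = 590.5 / tex_warp
Step 1: Ne = 590.5 / 40 = 14.763
Step 2: sqrt(Ne) = sqrt(14.763) = 3.8423
Step 3: K1 = 79 / 3.8423 = 20.6

20.6


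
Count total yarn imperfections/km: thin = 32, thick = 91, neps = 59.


Formula: Total = thin places + thick places + neps
Total = 32 + 91 + 59
Total = 182 imperfections/km

182 imperfections/km


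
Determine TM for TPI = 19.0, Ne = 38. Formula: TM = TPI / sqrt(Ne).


Formula: TM = TPI / sqrt(Ne)
Step 1: sqrt(Ne) = sqrt(38) = 6.1644
Step 2: TM = 19.0 / 6.1644 = 3.08

3.08 TM


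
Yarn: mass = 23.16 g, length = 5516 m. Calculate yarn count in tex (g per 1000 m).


Formula: Tex = (mass_g / length_m) * 1000
Substituting: Tex = (23.16 / 5516) * 1000
Intermediate: 23.16 / 5516 = 0.00419869 g/m
Tex = 0.00419869 * 1000 = 4.20 tex

4.20 tex


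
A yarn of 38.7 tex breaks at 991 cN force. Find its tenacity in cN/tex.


Formula: Tenacity = Breaking force / Linear density
Tenacity = 991 cN / 38.7 tex
Tenacity = 25.61 cN/tex

25.61 cN/tex


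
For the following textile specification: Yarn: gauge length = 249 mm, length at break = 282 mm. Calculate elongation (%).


Formula: Elongation (%) = ((L_break - L0) / L0) * 100
Step 1: Extension = 282 - 249 = 33 mm
Step 2: Elongation = (33 / 249) * 100
Step 3: Elongation = 0.13253 * 100 = 13.253% ≈ 13.3%

13.3%


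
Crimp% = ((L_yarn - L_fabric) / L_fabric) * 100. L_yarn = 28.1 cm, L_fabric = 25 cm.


Formula: Crimp% = ((L_yarn - L_fabric) / L_fabric) * 100
Step 1: Extension = 28.1 - 25 = 3.1 cm
Step 2: Crimp% = (3.1 / 25) * 100
Step 3: Crimp% = 0.124 * 100 = 12.4%

12.4%


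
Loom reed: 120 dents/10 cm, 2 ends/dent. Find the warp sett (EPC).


Formula: EPC = (dents per 10 cm * ends per dent) / 10
Step 1: Total ends per 10 cm = 120 * 2 = 240
Step 2: EPC = 240 / 10 = 24.0 ends/cm

24.0 ends/cm


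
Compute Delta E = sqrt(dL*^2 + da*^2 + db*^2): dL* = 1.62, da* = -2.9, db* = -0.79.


Formula: Delta E = sqrt(dL*^2 + da*^2 + db*^2)
Step 1: dL*^2 = 1.62^2 = 2.6244
Step 2: da*^2 = (-2.9)^2 = 8.41
Step 3: db*^2 = (-0.79)^2 = 0.6241
Step 4: Sum = 2.6244 + 8.41 + 0.6241 = 11.6585
Step 5: Delta E = sqrt(11.6585) = 3.41

3.41 Delta E


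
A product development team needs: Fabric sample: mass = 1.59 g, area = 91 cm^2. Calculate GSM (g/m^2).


Formula: GSM = mass_g / area_m2
Step 1: Convert area: 91 cm^2 = 91 / 10000 = 0.0091 m^2
Step 2: GSM = 1.59 g / 0.0091 m^2 = 174.7 g/m^2

174.7 g/m^2


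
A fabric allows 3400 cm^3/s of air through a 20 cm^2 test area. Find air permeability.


Formula: Air Permeability = Airflow / Test Area
AP = 3400 cm^3/s / 20 cm^2
AP = 170.0 cm^3/s/cm^2

170.0 cm^3/s/cm^2


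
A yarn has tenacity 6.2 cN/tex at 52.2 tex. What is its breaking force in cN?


Formula: Breaking force = Tenacity * Linear density
F = 6.2 cN/tex * 52.2 tex
F = 323.64 cN

323.64 cN


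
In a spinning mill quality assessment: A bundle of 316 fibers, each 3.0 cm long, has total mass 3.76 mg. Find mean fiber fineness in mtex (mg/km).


Formula: fineness (mtex) = mass (mg) / total length (km) = (mass_mg / total_length_m) * 1000
Step 1: Convert fiber length: 3.0 cm = 0.03 m
Step 2: Total fiber length = 316 * 0.03 = 9.48 m
Step 3: Linear density = 3.76 mg / 9.48 m = 0.3966 mg/m
Step 4: fineness = 0.3966 * 1000 = 396.6 mtex

396.6 mtex


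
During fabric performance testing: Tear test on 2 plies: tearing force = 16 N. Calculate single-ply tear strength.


Formula: Per-ply strength = Total force / Number of plies
Per-ply = 16 N / 2
Per-ply = 8 N

8 N


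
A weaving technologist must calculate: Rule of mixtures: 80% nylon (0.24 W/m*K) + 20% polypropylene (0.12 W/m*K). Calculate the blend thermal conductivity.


Formula: Blend property = (fraction_A * property_A) + (fraction_B * property_B)
Step 1: Contribution A = 80/100 * 0.24 W/m*K = 0.192 W/m*K
Step 2: Contribution B = 20/100 * 0.12 W/m*K = 0.024 W/m*K
Step 3: Blend thermal conductivity = 0.192 + 0.024 = 0.216 W/m*K

0.216 W/m*K


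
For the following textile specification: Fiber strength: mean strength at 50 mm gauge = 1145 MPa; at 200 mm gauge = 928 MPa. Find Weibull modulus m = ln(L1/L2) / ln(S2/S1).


Formula: m = ln(L1/L2) / ln(S2/S1)
Step 1: ln(L1/L2) = ln(50/200) = -1.38629
Step 2: S2/S1 = 928/1145 = 0.81048
Step 3: ln(S2/S1) = ln(0.81048) = -0.21013
Step 4: m = -1.38629 / -0.21013 = 6.60

6.60 (Weibull m)


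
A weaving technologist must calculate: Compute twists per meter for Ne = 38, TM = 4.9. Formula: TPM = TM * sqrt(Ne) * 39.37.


Formula: TPM = TM * sqrt(Ne) * 39.37
Step 1: sqrt(Ne) = sqrt(38) = 6.1644
Step 2: TM * sqrt(Ne) = 4.9 * 6.1644 = 30.2056
Step 3: TPM = 30.2056 * 39.37 = 1189 twists/m

1189 twists/m


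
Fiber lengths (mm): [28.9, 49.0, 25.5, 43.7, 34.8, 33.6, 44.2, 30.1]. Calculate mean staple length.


Formula: Mean = sum of lengths / count
Sum = 28.9 + 49.0 + 25.5 + 43.7 + 34.8 + 33.6 + 44.2 + 30.1
Sum = 289.8 mm
Mean = 289.8 / 8 = 36.23 mm

36.23 mm


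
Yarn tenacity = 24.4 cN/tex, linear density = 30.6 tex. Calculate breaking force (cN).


Formula: Breaking force = Tenacity * Linear density
F = 24.4 cN/tex * 30.6 tex
F = 746.64 cN

746.64 cN


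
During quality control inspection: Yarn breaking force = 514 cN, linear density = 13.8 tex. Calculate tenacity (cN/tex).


Formula: Tenacity = Breaking force / Linear density
Tenacity = 514 cN / 13.8 tex
Tenacity = 37.25 cN/tex

37.25 cN/tex


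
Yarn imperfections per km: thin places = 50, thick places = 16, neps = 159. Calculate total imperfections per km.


Formula: Total = thin places + thick places + neps
Total = 50 + 16 + 159
Total = 225 imperfections/km

225 imperfections/km


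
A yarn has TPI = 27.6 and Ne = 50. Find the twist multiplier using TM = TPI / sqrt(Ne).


Formula: TM = TPI / sqrt(Ne)
Step 1: sqrt(Ne) = sqrt(50) = 7.0711
Step 2: TM = 27.6 / 7.0711 = 3.90

3.90 TM


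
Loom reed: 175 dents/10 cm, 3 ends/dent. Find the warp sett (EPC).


Formula: EPC = (dents per 10 cm * ends per dent) / 10
Step 1: Total ends per 10 cm = 175 * 3 = 525
Step 2: EPC = 525 / 10 = 52.5 ends/cm

52.5 ends/cm


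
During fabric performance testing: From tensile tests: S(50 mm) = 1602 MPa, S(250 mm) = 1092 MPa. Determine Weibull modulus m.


Formula: m = ln(L1/L2) / ln(S2/S1)
Step 1: ln(L1/L2) = ln(50/250) = -1.60944
Step 2: S2/S1 = 1092/1602 = 0.68165
Step 3: ln(S2/S1) = ln(0.68165) = -0.38324
Step 4: m = -1.60944 / -0.38324 = 4.20

4.20 (Weibull m)


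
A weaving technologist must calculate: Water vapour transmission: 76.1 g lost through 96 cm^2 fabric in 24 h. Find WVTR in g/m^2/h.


Formula: WVTR = mass_loss / (area * time)
Step 1: Convert area: 96 cm^2 = 0.0096 m^2
Step 2: WVTR = 76.1 g / (0.0096 m^2 * 24 h)
Step 3: WVTR = 76.1 / 0.2304 = 330.3 g/m^2/h

330.3 g/m^2/h


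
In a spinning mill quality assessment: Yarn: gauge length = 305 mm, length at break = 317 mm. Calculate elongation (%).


Formula: Elongation (%) = ((L_break - L0) / L0) * 100
Step 1: Extension = 317 - 305 = 12 mm
Step 2: Elongation = (12 / 305) * 100
Step 3: Elongation = 0.039344 * 100 = 3.9344% ≈ 3.9%

3.9%


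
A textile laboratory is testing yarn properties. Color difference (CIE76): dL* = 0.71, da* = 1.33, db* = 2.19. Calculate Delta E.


Formula: Delta E = sqrt(dL*^2 + da*^2 + db*^2)
Step 1: dL*^2 = 0.71^2 = 0.5041
Step 2: da*^2 = 1.33^2 = 1.7689
Step 3: db*^2 = 2.19^2 = 4.7961
Step 4: Sum = 0.5041 + 1.7689 + 4.7961 = 7.0691
Step 5: Delta E = sqrt(7.0691) = 2.66

2.66 Delta E


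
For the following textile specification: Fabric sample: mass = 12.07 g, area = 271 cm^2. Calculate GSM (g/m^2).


Formula: GSM = mass_g / area_m2
Step 1: Convert area: 271 cm^2 = 271 / 10000 = 0.0271 m^2
Step 2: GSM = 12.07 g / 0.0271 m^2 = 445.4 g/m^2

445.4 g/m^2


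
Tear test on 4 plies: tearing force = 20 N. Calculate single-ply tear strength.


Formula: Per-ply strength = Total force / Number of plies
Per-ply = 20 N / 4
Per-ply = 5 N

5 N


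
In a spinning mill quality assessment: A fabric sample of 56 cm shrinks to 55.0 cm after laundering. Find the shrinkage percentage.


Formula: Shrinkage% = ((L_before - L_after) / L_before) * 100
Step 1: Shrinkage = 56 - 55.0 = 1.0 cm
Step 2: Shrinkage% = (1.0 / 56) * 100
Step 3: Shrinkage% = 0.017857 * 100 = 1.7857% ≈ 1.8%

1.8%


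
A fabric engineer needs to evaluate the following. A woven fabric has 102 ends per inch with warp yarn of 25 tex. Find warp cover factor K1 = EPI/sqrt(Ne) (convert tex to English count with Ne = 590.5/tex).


Formula: K1 = EPI / sqrt(Ne), with Ne = 590.5 / tex_warp
Step 1: Ne = 590.5 / 25 = 23.62
Step 2: sqrt(Ne) = sqrt(23.62) = 4.86
Step 3: K1 = 102 / 4.86 = 21.0

21.0


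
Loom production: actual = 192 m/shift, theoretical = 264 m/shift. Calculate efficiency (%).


Formula: Efficiency% = (Actual output / Theoretical output) * 100
Efficiency% = (192 / 264) * 100
Efficiency% = 0.727273 * 100 = 72.7273% ≈ 72.7%

72.7%


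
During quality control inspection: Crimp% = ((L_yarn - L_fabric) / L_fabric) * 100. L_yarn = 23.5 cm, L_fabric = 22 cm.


Formula: Crimp% = ((L_yarn - L_fabric) / L_fabric) * 100
Step 1: Extension = 23.5 - 22 = 1.5 cm
Step 2: Crimp% = (1.5 / 22) * 100
Step 3: Crimp% = 0.068182 * 100 = 6.8182% ≈ 6.8%

6.8%


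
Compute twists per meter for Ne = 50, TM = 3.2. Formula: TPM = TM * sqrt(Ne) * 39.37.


Formula: TPM = TM * sqrt(Ne) * 39.37
Step 1: sqrt(Ne) = sqrt(50) = 7.0711
Step 2: TM * sqrt(Ne) = 3.2 * 7.0711 = 22.6275
Step 3: TPM = 22.6275 * 39.37 = 891 twists/m

891 twists/m


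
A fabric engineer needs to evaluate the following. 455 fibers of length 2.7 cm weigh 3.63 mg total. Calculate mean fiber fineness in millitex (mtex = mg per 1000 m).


Formula: fineness (mtex) = mass (mg) / total length (km) = (mass_mg / total_length_m) * 1000
Step 1: Convert fiber length: 2.7 cm = 0.027 m
Step 2: Total fiber length = 455 * 0.027 = 12.285 m
Step 3: Linear density = 3.63 mg / 12.285 m = 0.2955 mg/m
Step 4: fineness = 0.2955 * 1000 = 295.5 mtex

295.5 mtex


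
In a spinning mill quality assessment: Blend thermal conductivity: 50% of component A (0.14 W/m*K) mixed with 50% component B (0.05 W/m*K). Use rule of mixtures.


Formula: Blend property = (fraction_A * property_A) + (fraction_B * property_B)
Step 1: Contribution A = 50/100 * 0.14 W/m*K = 0.07 W/m*K
Step 2: Contribution B = 50/100 * 0.05 W/m*K = 0.025 W/m*K
Step 3: Blend thermal conductivity = 0.07 + 0.025 = 0.095 W/m*K

0.095 W/m*K


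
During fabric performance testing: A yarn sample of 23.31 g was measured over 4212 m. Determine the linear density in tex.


Formula: Tex = (mass_g / length_m) * 1000
Substituting: Tex = (23.31 / 4212) * 1000
Intermediate: 23.31 / 4212 = 0.00553419 g/m
Tex = 0.00553419 * 1000 = 5.53 tex

5.53 tex


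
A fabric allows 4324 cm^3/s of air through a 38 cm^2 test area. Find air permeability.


Formula: Air Permeability = Airflow / Test Area
AP = 4324 cm^3/s / 38 cm^2
AP = 113.8 cm^3/s/cm^2

113.8 cm^3/s/cm^2


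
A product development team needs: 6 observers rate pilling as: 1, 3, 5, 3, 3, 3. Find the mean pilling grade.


Formula: Mean = sum / count
Sum = 1 + 3 + 5 + 3 + 3 + 3 = 18
Mean = 18 / 6 = 3.0

3.0


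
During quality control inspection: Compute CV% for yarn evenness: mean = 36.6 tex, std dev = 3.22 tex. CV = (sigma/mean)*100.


Formula: CV% = (standard deviation / mean) * 100
Step 1: Ratio = 3.22 / 36.6 = 0.087978
Step 2: CV% = 0.087978 * 100 = 8.7978% ≈ 8.8%

8.8%


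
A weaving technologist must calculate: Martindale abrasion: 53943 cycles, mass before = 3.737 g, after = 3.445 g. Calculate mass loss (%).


Formula: Mass loss% = ((m_before - m_after) / m_before) * 100
Step 1: Mass loss = 3.737 - 3.445 = 0.292 g
Step 2: Ratio = 0.292 / 3.737 = 0.0781375
Step 3: Mass loss% = 0.0781375 * 100 = 7.81375% ≈ 7.81%

7.81%


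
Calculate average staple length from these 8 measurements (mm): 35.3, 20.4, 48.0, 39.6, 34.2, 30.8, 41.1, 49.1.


Formula: Mean = sum of lengths / count
Sum = 35.3 + 20.4 + 48.0 + 39.6 + 34.2 + 30.8 + 41.1 + 49.1
Sum = 298.5 mm
Mean = 298.5 / 8 = 37.31 mm

37.31 mm


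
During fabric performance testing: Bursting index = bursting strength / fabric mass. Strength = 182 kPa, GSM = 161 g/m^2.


Formula: Bursting Index = Bursting Strength / Fabric GSM
BI = 182 kPa / 161 g/m^2
BI = 1.130 kPa/(g/m^2)

1.130 kPa/(g/m^2)


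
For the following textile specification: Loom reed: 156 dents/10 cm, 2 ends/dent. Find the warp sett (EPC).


Formula: EPC = (dents per 10 cm * ends per dent) / 10
Step 1: Total ends per 10 cm = 156 * 2 = 312
Step 2: EPC = 312 / 10 = 31.2 ends/cm

31.2 ends/cm


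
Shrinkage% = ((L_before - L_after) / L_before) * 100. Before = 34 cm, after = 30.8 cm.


Formula: Shrinkage% = ((L_before - L_after) / L_before) * 100
Step 1: Shrinkage = 34 - 30.8 = 3.2 cm
Step 2: Shrinkage% = (3.2 / 34) * 100
Step 3: Shrinkage% = 0.094118 * 100 = 9.4118% ≈ 9.4%

9.4%


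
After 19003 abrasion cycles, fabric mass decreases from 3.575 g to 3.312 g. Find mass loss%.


Formula: Mass loss% = ((m_before - m_after) / m_before) * 100
Step 1: Mass loss = 3.575 - 3.312 = 0.263 g
Step 2: Ratio = 0.263 / 3.575 = 0.0735664
Step 3: Mass loss% = 0.0735664 * 100 = 7.35664% ≈ 7.36%

7.36%


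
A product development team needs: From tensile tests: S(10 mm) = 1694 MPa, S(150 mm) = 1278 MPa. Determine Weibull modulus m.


Formula: m = ln(L1/L2) / ln(S2/S1)
Step 1: ln(L1/L2) = ln(10/150) = -2.70805
Step 2: S2/S1 = 1278/1694 = 0.75443
Step 3: ln(S2/S1) = ln(0.75443) = -0.28179
Step 4: m = -2.70805 / -0.28179 = 9.61

9.61 (Weibull m)


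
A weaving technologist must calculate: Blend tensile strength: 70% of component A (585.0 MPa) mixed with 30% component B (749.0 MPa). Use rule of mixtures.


Formula: Blend property = (fraction_A * property_A) + (fraction_B * property_B)
Step 1: Contribution A = 70/100 * 585.0 MPa = 409.5 MPa
Step 2: Contribution B = 30/100 * 749.0 MPa = 224.7 MPa
Step 3: Blend tensile strength = 409.5 + 224.7 = 634.2 MPa

634.2 MPa


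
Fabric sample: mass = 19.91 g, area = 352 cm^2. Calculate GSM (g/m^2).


Formula: GSM = mass_g / area_m2
Step 1: Convert area: 352 cm^2 = 352 / 10000 = 0.0352 m^2
Step 2: GSM = 19.91 g / 0.0352 m^2 = 565.6 g/m^2

565.6 g/m^2


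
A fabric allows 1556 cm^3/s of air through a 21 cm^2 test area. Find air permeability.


Formula: Air Permeability = Airflow / Test Area
AP = 1556 cm^3/s / 21 cm^2
AP = 74.1 cm^3/s/cm^2

74.1 cm^3/s/cm^2


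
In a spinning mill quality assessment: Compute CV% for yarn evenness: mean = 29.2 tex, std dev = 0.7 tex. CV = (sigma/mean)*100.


Formula: CV% = (standard deviation / mean) * 100
Step 1: Ratio = 0.7 / 29.2 = 0.023973
Step 2: CV% = 0.023973 * 100 = 2.3973% ≈ 2.4%

2.4%


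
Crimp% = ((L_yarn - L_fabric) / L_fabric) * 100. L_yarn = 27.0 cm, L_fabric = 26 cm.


Formula: Crimp% = ((L_yarn - L_fabric) / L_fabric) * 100
Step 1: Extension = 27.0 - 26 = 1.0 cm
Step 2: Crimp% = (1.0 / 26) * 100
Step 3: Crimp% = 0.038462 * 100 = 3.8462% ≈ 3.8%

3.8%


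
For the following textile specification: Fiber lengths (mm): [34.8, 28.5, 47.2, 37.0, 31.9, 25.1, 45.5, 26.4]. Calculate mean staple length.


Formula: Mean = sum of lengths / count
Sum = 34.8 + 28.5 + 47.2 + 37.0 + 31.9 + 25.1 + 45.5 + 26.4
Sum = 276.4 mm
Mean = 276.4 / 8 = 34.55 mm

34.55 mm


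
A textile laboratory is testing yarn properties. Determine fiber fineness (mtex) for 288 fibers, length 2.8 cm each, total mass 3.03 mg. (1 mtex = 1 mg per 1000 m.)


Formula: fineness (mtex) = mass (mg) / total length (km) = (mass_mg / total_length_m) * 1000
Step 1: Convert fiber length: 2.8 cm = 0.028 m
Step 2: Total fiber length = 288 * 0.028 = 8.064 m
Step 3: Linear density = 3.03 mg / 8.064 m = 0.3757 mg/m
Step 4: fineness = 0.3757 * 1000 = 375.7 mtex

375.7 mtex


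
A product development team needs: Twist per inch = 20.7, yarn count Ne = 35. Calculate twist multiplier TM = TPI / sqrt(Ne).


Formula: TM = TPI / sqrt(Ne)
Step 1: sqrt(Ne) = sqrt(35) = 5.9161
Step 2: TM = 20.7 / 5.9161 = 3.50

3.50 TM


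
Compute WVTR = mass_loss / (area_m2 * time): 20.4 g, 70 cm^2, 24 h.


Formula: WVTR = mass_loss / (area * time)
Step 1: Convert area: 70 cm^2 = 0.007 m^2
Step 2: WVTR = 20.4 g / (0.007 m^2 * 24 h)
Step 3: WVTR = 20.4 / 0.168 = 121.4 g/m^2/h

121.4 g/m^2/h


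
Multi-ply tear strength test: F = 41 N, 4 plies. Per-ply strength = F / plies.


Formula: Per-ply strength = Total force / Number of plies
Per-ply = 41 N / 4
Per-ply = 10.25 N

10.25 N


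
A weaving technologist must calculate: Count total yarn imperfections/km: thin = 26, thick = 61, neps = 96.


Formula: Total = thin places + thick places + neps
Total = 26 + 61 + 96
Total = 183 imperfections/km

183 imperfections/km


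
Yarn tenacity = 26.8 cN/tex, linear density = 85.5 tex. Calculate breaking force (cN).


Formula: Breaking force = Tenacity * Linear density
F = 26.8 cN/tex * 85.5 tex
F = 2291.40 cN

2291.40 cN


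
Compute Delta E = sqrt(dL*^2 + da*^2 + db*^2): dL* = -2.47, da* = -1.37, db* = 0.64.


Formula: Delta E = sqrt(dL*^2 + da*^2 + db*^2)
Step 1: dL*^2 = (-2.47)^2 = 6.1009
Step 2: da*^2 = (-1.37)^2 = 1.8769
Step 3: db*^2 = 0.64^2 = 0.4096
Step 4: Sum = 6.1009 + 1.8769 + 0.4096 = 8.3874
Step 5: Delta E = sqrt(8.3874) = 2.9

2.9 Delta E


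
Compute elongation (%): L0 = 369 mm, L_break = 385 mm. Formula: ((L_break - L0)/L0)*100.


Formula: Elongation (%) = ((L_break - L0) / L0) * 100
Step 1: Extension = 385 - 369 = 16 mm
Step 2: Elongation = (16 / 369) * 100
Step 3: Elongation = 0.04336 * 100 = 4.336% ≈ 4.3%

4.3%


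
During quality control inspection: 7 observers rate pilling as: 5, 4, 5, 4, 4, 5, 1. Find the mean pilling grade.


Formula: Mean = sum / count
Sum = 5 + 4 + 5 + 4 + 4 + 5 + 1 = 28
Mean = 28 / 7 = 4.0

4.0


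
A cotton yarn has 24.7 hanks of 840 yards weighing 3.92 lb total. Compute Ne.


Formula: Ne = hanks / mass_lb
Substituting: Ne = 24.7 / 3.92
Ne = 6.3

6.3 Ne


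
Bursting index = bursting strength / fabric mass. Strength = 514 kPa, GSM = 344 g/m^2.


Formula: Bursting Index = Bursting Strength / Fabric GSM
BI = 514 kPa / 344 g/m^2
BI = 1.494 kPa/(g/m^2)

1.494 kPa/(g/m^2)


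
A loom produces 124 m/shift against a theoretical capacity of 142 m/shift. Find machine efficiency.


Formula: Efficiency% = (Actual output / Theoretical output) * 100
Efficiency% = (124 / 142) * 100
Efficiency% = 0.873239 * 100 = 87.3239% ≈ 87.3%

87.3%


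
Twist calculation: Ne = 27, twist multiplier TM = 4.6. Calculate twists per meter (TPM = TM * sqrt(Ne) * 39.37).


Formula: TPM = TM * sqrt(Ne) * 39.37
Step 1: sqrt(Ne) = sqrt(27) = 5.1962
Step 2: TM * sqrt(Ne) = 4.6 * 5.1962 = 23.9025
Step 3: TPM = 23.9025 * 39.37 = 941 twists/m

941 twists/m


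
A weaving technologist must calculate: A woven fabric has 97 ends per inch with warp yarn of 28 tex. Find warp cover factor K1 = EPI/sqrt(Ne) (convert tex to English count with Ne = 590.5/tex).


Formula: K1 = EPI / sqrt(Ne), with Ne = 590.5 / tex_warp
Step 1: Ne = 590.5 / 28 = 21.089
Step 2: sqrt(Ne) = sqrt(21.089) = 4.5923
Step 3: K1 = 97 / 4.5923 = 21.1

21.1


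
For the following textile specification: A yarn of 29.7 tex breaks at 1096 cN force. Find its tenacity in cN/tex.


Formula: Tenacity = Breaking force / Linear density
Tenacity = 1096 cN / 29.7 tex
Tenacity = 36.90 cN/tex

36.90 cN/tex


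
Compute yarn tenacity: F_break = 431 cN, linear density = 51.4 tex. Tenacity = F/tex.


Formula: Tenacity = Breaking force / Linear density
Tenacity = 431 cN / 51.4 tex
Tenacity = 8.39 cN/tex

8.39 cN/tex


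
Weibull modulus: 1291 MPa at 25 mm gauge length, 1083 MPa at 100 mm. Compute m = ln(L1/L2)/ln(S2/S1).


Formula: m = ln(L1/L2) / ln(S2/S1)
Step 1: ln(L1/L2) = ln(25/100) = -1.38629
Step 2: S2/S1 = 1083/1291 = 0.83888
Step 3: ln(S2/S1) = ln(0.83888) = -0.17569
Step 4: m = -1.38629 / -0.17569 = 7.89

7.89 (Weibull m)


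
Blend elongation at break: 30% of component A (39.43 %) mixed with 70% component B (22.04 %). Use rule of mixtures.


Formula: Blend property = (fraction_A * property_A) + (fraction_B * property_B)
Step 1: Contribution A = 30/100 * 39.43 % = 11.829 %
Step 2: Contribution B = 70/100 * 22.04 % = 15.428 %
Step 3: Blend elongation at break = 11.829 + 15.428 = 27.257 %

27.257 %


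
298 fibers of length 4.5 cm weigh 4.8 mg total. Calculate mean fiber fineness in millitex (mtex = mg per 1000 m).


Formula: fineness (mtex) = mass (mg) / total length (km) = (mass_mg / total_length_m) * 1000
Step 1: Convert fiber length: 4.5 cm = 0.045 m
Step 2: Total fiber length = 298 * 0.045 = 13.41 m
Step 3: Linear density = 4.8 mg / 13.41 m = 0.3579 mg/m
Step 4: fineness = 0.3579 * 1000 = 357.9 mtex

357.9 mtex


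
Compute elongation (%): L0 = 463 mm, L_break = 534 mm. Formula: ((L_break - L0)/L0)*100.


Formula: Elongation (%) = ((L_break - L0) / L0) * 100
Step 1: Extension = 534 - 463 = 71 mm
Step 2: Elongation = (71 / 463) * 100
Step 3: Elongation = 0.153348 * 100 = 15.3348% ≈ 15.3%

15.3%


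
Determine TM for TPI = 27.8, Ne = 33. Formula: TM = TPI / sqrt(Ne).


Formula: TM = TPI / sqrt(Ne)
Step 1: sqrt(Ne) = sqrt(33) = 5.7446
Step 2: TM = 27.8 / 5.7446 = 4.84

4.84 TM


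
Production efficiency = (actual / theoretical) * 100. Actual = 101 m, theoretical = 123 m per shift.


Formula: Efficiency% = (Actual output / Theoretical output) * 100
Efficiency% = (101 / 123) * 100
Efficiency% = 0.821138 * 100 = 82.1138% ≈ 82.1%

82.1%


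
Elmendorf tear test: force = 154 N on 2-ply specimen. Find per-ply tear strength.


Formula: Per-ply strength = Total force / Number of plies
Per-ply = 154 N / 2
Per-ply = 77 N

77 N


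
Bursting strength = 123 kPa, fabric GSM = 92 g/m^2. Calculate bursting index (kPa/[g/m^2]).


Formula: Bursting Index = Bursting Strength / Fabric GSM
BI = 123 kPa / 92 g/m^2
BI = 1.337 kPa/(g/m^2)

1.337 kPa/(g/m^2)


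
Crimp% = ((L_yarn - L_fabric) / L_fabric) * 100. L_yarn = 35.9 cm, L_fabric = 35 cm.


Formula: Crimp% = ((L_yarn - L_fabric) / L_fabric) * 100
Step 1: Extension = 35.9 - 35 = 0.9 cm
Step 2: Crimp% = (0.9 / 35) * 100
Step 3: Crimp% = 0.025714 * 100 = 2.5714% ≈ 2.6%

2.6%


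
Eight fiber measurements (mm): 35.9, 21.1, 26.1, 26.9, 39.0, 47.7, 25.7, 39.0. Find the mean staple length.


Formula: Mean = sum of lengths / count
Sum = 35.9 + 21.1 + 26.1 + 26.9 + 39.0 + 47.7 + 25.7 + 39.0
Sum = 261.4 mm
Mean = 261.4 / 8 = 32.68 mm

32.68 mm


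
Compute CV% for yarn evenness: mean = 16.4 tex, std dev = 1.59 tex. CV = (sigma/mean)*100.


Formula: CV% = (standard deviation / mean) * 100
Step 1: Ratio = 1.59 / 16.4 = 0.096951
Step 2: CV% = 0.096951 * 100 = 9.6951% ≈ 9.7%

9.7%


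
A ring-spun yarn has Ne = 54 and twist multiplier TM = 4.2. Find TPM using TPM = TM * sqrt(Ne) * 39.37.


Formula: TPM = TM * sqrt(Ne) * 39.37
Step 1: sqrt(Ne) = sqrt(54) = 7.3485
Step 2: TM * sqrt(Ne) = 4.2 * 7.3485 = 30.8637
Step 3: TPM = 30.8637 * 39.37 = 1215 twists/m

1215 twists/m


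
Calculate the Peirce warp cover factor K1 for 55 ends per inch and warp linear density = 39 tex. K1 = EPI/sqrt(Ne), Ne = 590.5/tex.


Formula: K1 = EPI / sqrt(Ne), with Ne = 590.5 / tex_warp
Step 1: Ne = 590.5 / 39 = 15.141
Step 2: sqrt(Ne) = sqrt(15.141) = 3.8911
Step 3: K1 = 55 / 3.8911 = 14.1

14.1


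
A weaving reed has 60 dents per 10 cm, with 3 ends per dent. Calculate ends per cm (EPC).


Formula: EPC = (dents per 10 cm * ends per dent) / 10
Step 1: Total ends per 10 cm = 60 * 3 = 180
Step 2: EPC = 180 / 10 = 18.0 ends/cm

18.0 ends/cm


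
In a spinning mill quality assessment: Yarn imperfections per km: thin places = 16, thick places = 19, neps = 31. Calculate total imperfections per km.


Formula: Total = thin places + thick places + neps
Total = 16 + 19 + 31
Total = 66 imperfections/km

66 imperfections/km


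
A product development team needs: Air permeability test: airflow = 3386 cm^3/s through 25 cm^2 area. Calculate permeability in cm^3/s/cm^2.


Formula: Air Permeability = Airflow / Test Area
AP = 3386 cm^3/s / 25 cm^2
AP = 135.4 cm^3/s/cm^2

135.4 cm^3/s/cm^2


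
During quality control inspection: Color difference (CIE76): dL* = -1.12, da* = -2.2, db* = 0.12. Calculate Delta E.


Formula: Delta E = sqrt(dL*^2 + da*^2 + db*^2)
Step 1: dL*^2 = (-1.12)^2 = 1.2544
Step 2: da*^2 = (-2.2)^2 = 4.84
Step 3: db*^2 = 0.12^2 = 0.0144
Step 4: Sum = 1.2544 + 4.84 + 0.0144 = 6.1088
Step 5: Delta E = sqrt(6.1088) = 2.47

2.47 Delta E


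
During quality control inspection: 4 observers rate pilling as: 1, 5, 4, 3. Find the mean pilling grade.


Formula: Mean = sum / count
Sum = 1 + 5 + 4 + 3 = 13
Mean = 13 / 4 = 3.3

3.3


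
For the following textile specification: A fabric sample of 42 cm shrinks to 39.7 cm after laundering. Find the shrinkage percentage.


Formula: Shrinkage% = ((L_before - L_after) / L_before) * 100
Step 1: Shrinkage = 42 - 39.7 = 2.3 cm
Step 2: Shrinkage% = (2.3 / 42) * 100
Step 3: Shrinkage% = 0.054762 * 100 = 5.4762% ≈ 5.5%

5.5%


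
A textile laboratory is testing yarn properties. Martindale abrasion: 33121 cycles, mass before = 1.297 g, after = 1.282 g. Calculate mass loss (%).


Formula: Mass loss% = ((m_before - m_after) / m_before) * 100
Step 1: Mass loss = 1.297 - 1.282 = 0.015 g
Step 2: Ratio = 0.015 / 1.297 = 0.0115652
Step 3: Mass loss% = 0.0115652 * 100 = 1.15652% ≈ 1.16%

1.16%


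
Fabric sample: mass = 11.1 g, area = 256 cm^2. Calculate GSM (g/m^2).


Formula: GSM = mass_g / area_m2
Step 1: Convert area: 256 cm^2 = 256 / 10000 = 0.0256 m^2
Step 2: GSM = 11.1 g / 0.0256 m^2 = 433.6 g/m^2

433.6 g/m^2


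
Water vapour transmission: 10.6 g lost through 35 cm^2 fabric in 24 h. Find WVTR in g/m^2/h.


Formula: WVTR = mass_loss / (area * time)
Step 1: Convert area: 35 cm^2 = 0.0035 m^2
Step 2: WVTR = 10.6 g / (0.0035 m^2 * 24 h)
Step 3: WVTR = 10.6 / 0.084 = 126.2 g/m^2/h

126.2 g/m^2/h


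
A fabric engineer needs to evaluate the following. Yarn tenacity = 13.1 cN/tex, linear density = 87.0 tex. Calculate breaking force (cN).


Formula: Breaking force = Tenacity * Linear density
F = 13.1 cN/tex * 87.0 tex
F = 1139.70 cN

1139.70 cN


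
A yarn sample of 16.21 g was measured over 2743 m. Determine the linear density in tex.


Formula: Tex = (mass_g / length_m) * 1000
Substituting: Tex = (16.21 / 2743) * 1000
Intermediate: 16.21 / 2743 = 0.00590959 g/m
Tex = 0.00590959 * 1000 = 5.91 tex

5.91 tex


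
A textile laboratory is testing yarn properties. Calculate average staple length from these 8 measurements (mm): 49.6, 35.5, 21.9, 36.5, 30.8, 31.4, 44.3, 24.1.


Formula: Mean = sum of lengths / count
Sum = 49.6 + 35.5 + 21.9 + 36.5 + 30.8 + 31.4 + 44.3 + 24.1
Sum = 274.1 mm
Mean = 274.1 / 8 = 34.26 mm

34.26 mm


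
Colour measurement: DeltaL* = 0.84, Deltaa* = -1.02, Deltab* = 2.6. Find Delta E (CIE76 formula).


Formula: Delta E = sqrt(dL*^2 + da*^2 + db*^2)
Step 1: dL*^2 = 0.84^2 = 0.7056
Step 2: da*^2 = (-1.02)^2 = 1.0404
Step 3: db*^2 = 2.6^2 = 6.76
Step 4: Sum = 0.7056 + 1.0404 + 6.76 = 8.506
Step 5: Delta E = sqrt(8.506) = 2.92

2.92 Delta E


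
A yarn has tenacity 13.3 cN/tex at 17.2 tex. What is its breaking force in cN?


Formula: Breaking force = Tenacity * Linear density
F = 13.3 cN/tex * 17.2 tex
F = 228.76 cN

228.76 cN


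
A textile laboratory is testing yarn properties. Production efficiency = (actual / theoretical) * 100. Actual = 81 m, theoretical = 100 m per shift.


Formula: Efficiency% = (Actual output / Theoretical output) * 100
Efficiency% = (81 / 100) * 100
Efficiency% = 0.81 * 100 = 81.0%

81.0%


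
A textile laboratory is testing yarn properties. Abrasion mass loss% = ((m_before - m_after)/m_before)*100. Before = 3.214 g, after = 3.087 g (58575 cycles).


Formula: Mass loss% = ((m_before - m_after) / m_before) * 100
Step 1: Mass loss = 3.214 - 3.087 = 0.127 g
Step 2: Ratio = 0.127 / 3.214 = 0.0395146
Step 3: Mass loss% = 0.0395146 * 100 = 3.95146% ≈ 3.95%

3.95%


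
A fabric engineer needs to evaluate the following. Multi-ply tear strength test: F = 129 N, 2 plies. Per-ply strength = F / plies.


Formula: Per-ply strength = Total force / Number of plies
Per-ply = 129 N / 2
Per-ply = 64.5 N

64.5 N


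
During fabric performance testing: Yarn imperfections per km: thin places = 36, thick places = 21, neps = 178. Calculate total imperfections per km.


Formula: Total = thin places + thick places + neps
Total = 36 + 21 + 178
Total = 235 imperfections/km

235 imperfections/km


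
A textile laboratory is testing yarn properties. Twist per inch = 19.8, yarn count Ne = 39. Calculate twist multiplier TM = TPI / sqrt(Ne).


Formula: TM = TPI / sqrt(Ne)
Step 1: sqrt(Ne) = sqrt(39) = 6.245
Step 2: TM = 19.8 / 6.245 = 3.17

3.17 TM


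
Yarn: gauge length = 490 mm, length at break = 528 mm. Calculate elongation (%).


Formula: Elongation (%) = ((L_break - L0) / L0) * 100
Step 1: Extension = 528 - 490 = 38 mm
Step 2: Elongation = (38 / 490) * 100
Step 3: Elongation = 0.077551 * 100 = 7.7551% ≈ 7.8%

7.8%


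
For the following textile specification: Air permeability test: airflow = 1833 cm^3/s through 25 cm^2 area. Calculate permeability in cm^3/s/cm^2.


Formula: Air Permeability = Airflow / Test Area
AP = 1833 cm^3/s / 25 cm^2
AP = 73.3 cm^3/s/cm^2

73.3 cm^3/s/cm^2


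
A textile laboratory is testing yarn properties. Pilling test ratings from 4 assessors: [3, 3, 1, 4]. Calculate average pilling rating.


Formula: Mean = sum / count
Sum = 3 + 3 + 1 + 4 = 11
Mean = 11 / 4 = 2.8

2.8


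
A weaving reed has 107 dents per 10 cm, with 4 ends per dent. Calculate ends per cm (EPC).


Formula: EPC = (dents per 10 cm * ends per dent) / 10
Step 1: Total ends per 10 cm = 107 * 4 = 428
Step 2: EPC = 428 / 10 = 42.8 ends/cm

42.8 ends/cm


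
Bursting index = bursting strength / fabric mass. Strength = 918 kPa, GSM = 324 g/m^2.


Formula: Bursting Index = Bursting Strength / Fabric GSM
BI = 918 kPa / 324 g/m^2
BI = 2.833 kPa/(g/m^2)

2.833 kPa/(g/m^2)


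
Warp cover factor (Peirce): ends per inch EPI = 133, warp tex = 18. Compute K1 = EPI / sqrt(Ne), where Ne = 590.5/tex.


Formula: K1 = EPI / sqrt(Ne), with Ne = 590.5 / tex_warp
Step 1: Ne = 590.5 / 18 = 32.806
Step 2: sqrt(Ne) = sqrt(32.806) = 5.7277
Step 3: K1 = 133 / 5.7277 = 23.2

23.2


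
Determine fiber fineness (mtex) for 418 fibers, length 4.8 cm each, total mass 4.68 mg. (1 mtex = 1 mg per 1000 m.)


Formula: fineness (mtex) = mass (mg) / total length (km) = (mass_mg / total_length_m) * 1000
Step 1: Convert fiber length: 4.8 cm = 0.048 m
Step 2: Total fiber length = 418 * 0.048 = 20.064 m
Step 3: Linear density = 4.68 mg / 20.064 m = 0.2333 mg/m
Step 4: fineness = 0.2333 * 1000 = 233.3 mtex

233.3 mtex


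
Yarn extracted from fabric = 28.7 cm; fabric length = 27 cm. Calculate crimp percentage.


Formula: Crimp% = ((L_yarn - L_fabric) / L_fabric) * 100
Step 1: Extension = 28.7 - 27 = 1.7 cm
Step 2: Crimp% = (1.7 / 27) * 100
Step 3: Crimp% = 0.062963 * 100 = 6.2963% ≈ 6.3%

6.3%


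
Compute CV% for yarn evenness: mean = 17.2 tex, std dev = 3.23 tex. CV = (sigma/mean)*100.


Formula: CV% = (standard deviation / mean) * 100
Step 1: Ratio = 3.23 / 17.2 = 0.187791
Step 2: CV% = 0.187791 * 100 = 18.7791% ≈ 18.8%

18.8%


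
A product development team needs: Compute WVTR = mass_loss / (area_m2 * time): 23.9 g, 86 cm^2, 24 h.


Formula: WVTR = mass_loss / (area * time)
Step 1: Convert area: 86 cm^2 = 0.0086 m^2
Step 2: WVTR = 23.9 g / (0.0086 m^2 * 24 h)
Step 3: WVTR = 23.9 / 0.2064 = 115.8 g/m^2/h

115.8 g/m^2/h


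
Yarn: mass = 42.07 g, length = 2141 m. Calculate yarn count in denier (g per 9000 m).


Formula: den = (mass_g / length_m) * 9000
Substituting: den = (42.07 / 2141) * 9000
Intermediate: 42.07 / 2141 = 0.0196497 g/m
den = 0.0196497 * 9000 = 176.8 denier

176.8 denier


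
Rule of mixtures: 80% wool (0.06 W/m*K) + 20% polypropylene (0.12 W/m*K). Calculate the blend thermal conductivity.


Formula: Blend property = (fraction_A * property_A) + (fraction_B * property_B)
Step 1: Contribution A = 80/100 * 0.06 W/m*K = 0.048 W/m*K
Step 2: Contribution B = 20/100 * 0.12 W/m*K = 0.024 W/m*K
Step 3: Blend thermal conductivity = 0.048 + 0.024 = 0.072 W/m*K

0.072 W/m*K


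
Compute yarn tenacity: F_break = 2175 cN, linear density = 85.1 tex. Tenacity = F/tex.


Formula: Tenacity = Breaking force / Linear density
Tenacity = 2175 cN / 85.1 tex
Tenacity = 25.56 cN/tex

25.56 cN/tex


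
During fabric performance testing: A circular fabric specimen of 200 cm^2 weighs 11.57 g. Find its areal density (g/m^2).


Formula: GSM = mass_g / area_m2
Step 1: Convert area: 200 cm^2 = 200 / 10000 = 0.02 m^2
Step 2: GSM = 11.57 g / 0.02 m^2 = 578.5 g/m^2

578.5 g/m^2


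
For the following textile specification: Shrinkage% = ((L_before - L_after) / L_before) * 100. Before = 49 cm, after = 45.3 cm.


Formula: Shrinkage% = ((L_before - L_after) / L_before) * 100
Step 1: Shrinkage = 49 - 45.3 = 3.7 cm
Step 2: Shrinkage% = (3.7 / 49) * 100
Step 3: Shrinkage% = 0.07551 * 100 = 7.551% ≈ 7.6%

7.6%


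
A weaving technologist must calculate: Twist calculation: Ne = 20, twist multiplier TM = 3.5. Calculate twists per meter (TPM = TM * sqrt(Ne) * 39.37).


Formula: TPM = TM * sqrt(Ne) * 39.37
Step 1: sqrt(Ne) = sqrt(20) = 4.4721
Step 2: TM * sqrt(Ne) = 3.5 * 4.4721 = 15.6524
Step 3: TPM = 15.6524 * 39.37 = 616 twists/m

616 twists/m


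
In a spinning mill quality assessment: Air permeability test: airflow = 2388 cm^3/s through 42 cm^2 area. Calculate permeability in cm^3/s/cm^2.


Formula: Air Permeability = Airflow / Test Area
AP = 2388 cm^3/s / 42 cm^2
AP = 56.9 cm^3/s/cm^2

56.9 cm^3/s/cm^2


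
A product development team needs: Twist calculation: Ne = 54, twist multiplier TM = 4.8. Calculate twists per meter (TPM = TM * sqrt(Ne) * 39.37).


Formula: TPM = TM * sqrt(Ne) * 39.37
Step 1: sqrt(Ne) = sqrt(54) = 7.3485
Step 2: TM * sqrt(Ne) = 4.8 * 7.3485 = 35.2728
Step 3: TPM = 35.2728 * 39.37 = 1389 twists/m

1389 twists/m


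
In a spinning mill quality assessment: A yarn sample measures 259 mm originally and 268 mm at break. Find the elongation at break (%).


Formula: Elongation (%) = ((L_break - L0) / L0) * 100
Step 1: Extension = 268 - 259 = 9 mm
Step 2: Elongation = (9 / 259) * 100
Step 3: Elongation = 0.034749 * 100 = 3.4749% ≈ 3.5%

3.5%


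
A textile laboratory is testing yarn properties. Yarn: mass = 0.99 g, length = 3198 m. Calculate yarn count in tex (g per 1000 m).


Formula: Tex = (mass_g / length_m) * 1000
Substituting: Tex = (0.99 / 3198) * 1000
Intermediate: 0.99 / 3198 = 0.00030957 g/m
Tex = 0.00030957 * 1000 = 0.31 tex

0.31 tex
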